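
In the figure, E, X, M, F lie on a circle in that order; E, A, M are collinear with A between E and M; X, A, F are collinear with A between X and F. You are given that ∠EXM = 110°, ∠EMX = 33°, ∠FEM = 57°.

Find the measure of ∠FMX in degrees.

1. ∠MEX = 37°  [△EXM]
2. ∠FXM = 57°  [same arc MF]
3. ∠MFX = 37°  [same arc XM]
4. ∠FMX = 86°  [△XMF]

∠FMX = 86°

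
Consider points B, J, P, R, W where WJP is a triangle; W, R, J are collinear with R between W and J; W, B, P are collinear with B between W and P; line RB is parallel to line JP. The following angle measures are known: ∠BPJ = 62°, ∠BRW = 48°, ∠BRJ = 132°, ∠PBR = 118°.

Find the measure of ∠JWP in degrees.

1. ∠JPW = 62°  [B on ray PW]
2. ∠PJW = 48°  [RB∥JP, corresponding at R]
3. ∠JWP = 70°  [△WJP]

∠JWP = 70°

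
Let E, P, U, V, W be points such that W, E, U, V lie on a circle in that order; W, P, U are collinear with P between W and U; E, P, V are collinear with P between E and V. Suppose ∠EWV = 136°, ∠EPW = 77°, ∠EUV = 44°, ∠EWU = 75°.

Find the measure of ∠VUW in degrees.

1. ∠UPV = 77°  [vertical angles at P]
2. ∠EVU = 75°  [same arc EU]
3. ∠VUW = 28°  [△UPV]

∠VUW = 28°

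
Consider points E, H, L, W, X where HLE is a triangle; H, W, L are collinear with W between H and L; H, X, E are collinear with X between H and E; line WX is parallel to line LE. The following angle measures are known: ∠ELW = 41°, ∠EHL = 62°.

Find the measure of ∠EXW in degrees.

∠EXW = 103°

1. ∠ELH = 41°  [W on ray LH]
2. ∠HEL = 77°  [△HLE]
3. ∠HXW = 77°  [WX∥LE, corresponding at X]
4. ∠EXW = 103°  [linear pair at X on HE]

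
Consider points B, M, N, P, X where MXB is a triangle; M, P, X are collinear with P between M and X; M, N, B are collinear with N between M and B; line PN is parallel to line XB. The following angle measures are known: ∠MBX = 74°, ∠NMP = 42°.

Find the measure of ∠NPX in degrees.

∠NPX = 116°

1. ∠MNP = 74°  [PN∥XB, corresponding at N]
2. ∠MPN = 64°  [△MPN]
3. ∠NPX = 116°  [linear pair at P on MX]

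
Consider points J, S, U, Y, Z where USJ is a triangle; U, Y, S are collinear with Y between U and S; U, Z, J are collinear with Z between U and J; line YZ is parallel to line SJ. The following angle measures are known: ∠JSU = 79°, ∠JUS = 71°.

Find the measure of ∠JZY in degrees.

1. ∠SJU = 30°  [△USJ]
2. ∠UZY = 30°  [YZ∥SJ, corresponding at Z]
3. ∠JZY = 150°  [linear pair at Z on UJ]

∠JZY = 150°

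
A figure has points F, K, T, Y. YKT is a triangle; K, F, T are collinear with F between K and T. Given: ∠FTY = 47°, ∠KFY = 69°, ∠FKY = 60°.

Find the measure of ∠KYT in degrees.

∠KYT = 73°

1. ∠KTY = 47°  [F on ray TK]
2. ∠TKY = 60°  [F on ray KT]
3. ∠KYT = 73°  [△YKT]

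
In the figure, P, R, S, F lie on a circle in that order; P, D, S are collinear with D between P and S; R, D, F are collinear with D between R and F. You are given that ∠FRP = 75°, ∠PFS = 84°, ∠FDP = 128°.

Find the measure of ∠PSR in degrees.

∠PSR = 31°

1. ∠FSP = 75°  [same arc PF]
2. ∠FPS = 21°  [△PSF]
3. ∠RDS = 128°  [vertical angles at D]
4. ∠FRS = 21°  [same arc SF]
5. ∠PSR = 31°  [△RDS]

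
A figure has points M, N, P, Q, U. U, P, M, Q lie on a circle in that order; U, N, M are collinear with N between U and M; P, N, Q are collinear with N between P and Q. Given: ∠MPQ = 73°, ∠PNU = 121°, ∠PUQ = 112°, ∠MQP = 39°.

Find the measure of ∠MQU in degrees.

1. ∠MUQ = 73°  [same arc MQ]
2. ∠MNQ = 121°  [vertical angles at N]
3. ∠QMU = 20°  [△MNQ]
4. ∠MQU = 87°  [△UMQ]

∠MQU = 87°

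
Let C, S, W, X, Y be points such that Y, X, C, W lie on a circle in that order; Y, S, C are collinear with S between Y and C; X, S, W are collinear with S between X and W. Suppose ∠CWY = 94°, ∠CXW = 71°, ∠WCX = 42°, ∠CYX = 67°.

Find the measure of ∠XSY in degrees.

1. ∠CYW = 71°  [same arc CW]
2. ∠CWX = 67°  [△XCW]
3. ∠WCY = 15°  [△YCW]
4. ∠CSW = 98°  [△CSW]
5. ∠XSY = 98°  [vertical angles at S]

∠XSY = 98°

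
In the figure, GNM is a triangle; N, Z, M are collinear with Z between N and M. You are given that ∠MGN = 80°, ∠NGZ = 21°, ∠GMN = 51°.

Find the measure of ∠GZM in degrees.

1. ∠GNM = 49°  [△GNM]
2. ∠GNZ = 49°  [Z on ray NM]
3. ∠GZN = 110°  [△GNZ]
4. ∠GZM = 70°  [linear pair at Z on NM]

∠GZM = 70°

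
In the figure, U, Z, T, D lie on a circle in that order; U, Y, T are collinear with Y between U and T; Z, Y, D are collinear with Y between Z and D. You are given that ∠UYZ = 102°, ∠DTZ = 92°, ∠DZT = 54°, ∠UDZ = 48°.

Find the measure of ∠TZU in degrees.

∠TZU = 98°

1. ∠TYZ = 78°  [linear pair at Y on UT]
2. ∠TDZ = 34°  [△ZTD]
3. ∠UTZ = 48°  [△ZYT]
4. ∠TUZ = 34°  [same arc ZT]
5. ∠TZU = 98°  [△UZT]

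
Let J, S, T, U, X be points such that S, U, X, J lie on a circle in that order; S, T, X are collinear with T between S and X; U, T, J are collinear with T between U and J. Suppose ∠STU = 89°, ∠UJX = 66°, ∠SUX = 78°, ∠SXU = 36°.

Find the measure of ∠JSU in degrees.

∠JSU = 119°

1. ∠USX = 66°  [same arc UX]
2. ∠SJU = 36°  [same arc SU]
3. ∠JUS = 25°  [△STU]
4. ∠JSU = 119°  [△SUJ]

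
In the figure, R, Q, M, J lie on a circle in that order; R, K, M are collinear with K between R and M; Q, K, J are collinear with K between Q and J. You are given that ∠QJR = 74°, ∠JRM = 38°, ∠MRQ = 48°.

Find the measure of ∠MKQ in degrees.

1. ∠QMR = 74°  [same arc RQ]
2. ∠JQM = 38°  [same arc MJ]
3. ∠MKQ = 68°  [△QKM]

∠MKQ = 68°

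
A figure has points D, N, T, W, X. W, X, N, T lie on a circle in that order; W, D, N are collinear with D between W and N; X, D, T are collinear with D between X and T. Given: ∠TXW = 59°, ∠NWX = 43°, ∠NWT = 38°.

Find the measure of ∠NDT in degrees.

∠NDT = 78°

1. ∠TNW = 59°  [same arc WT]
2. ∠NTX = 43°  [same arc XN]
3. ∠NDT = 78°  [△NDT]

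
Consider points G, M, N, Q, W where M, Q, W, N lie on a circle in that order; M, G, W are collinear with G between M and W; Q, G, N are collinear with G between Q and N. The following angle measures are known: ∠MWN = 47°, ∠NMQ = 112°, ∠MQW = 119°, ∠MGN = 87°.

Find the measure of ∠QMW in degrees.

1. ∠MQN = 47°  [same arc MN]
2. ∠MNQ = 21°  [△MQN]
3. ∠MWQ = 21°  [same arc MQ]
4. ∠QMW = 40°  [△MQW]

∠QMW = 40°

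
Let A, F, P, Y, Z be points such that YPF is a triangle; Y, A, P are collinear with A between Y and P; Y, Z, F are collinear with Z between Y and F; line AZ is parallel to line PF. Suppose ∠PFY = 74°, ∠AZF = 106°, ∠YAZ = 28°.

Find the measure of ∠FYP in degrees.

∠FYP = 78°

1. ∠AZY = 74°  [AZ∥PF, corresponding at Z]
2. ∠AYZ = 78°  [△YAZ]
3. ∠FYP = 78°  [A on YP, Z on YF]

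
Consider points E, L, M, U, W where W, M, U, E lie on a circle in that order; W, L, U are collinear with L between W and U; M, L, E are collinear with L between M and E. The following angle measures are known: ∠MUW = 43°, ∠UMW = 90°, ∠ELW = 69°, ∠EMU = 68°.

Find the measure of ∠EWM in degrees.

1. ∠MWU = 47°  [△WMU]
2. ∠MEU = 47°  [same arc MU]
3. ∠EUM = 65°  [△MUE]
4. ∠EWM = 115°  [cyclic WMUE, opposite ∠W+∠U]

∠EWM = 115°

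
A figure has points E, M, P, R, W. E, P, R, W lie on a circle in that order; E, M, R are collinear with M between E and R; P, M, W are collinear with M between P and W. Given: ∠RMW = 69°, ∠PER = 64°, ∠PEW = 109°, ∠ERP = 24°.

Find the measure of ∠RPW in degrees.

∠RPW = 45°

1. ∠PWR = 64°  [same arc PR]
2. ∠PRW = 71°  [cyclic EPRW, opposite ∠E+∠R]
3. ∠RPW = 45°  [△PRW]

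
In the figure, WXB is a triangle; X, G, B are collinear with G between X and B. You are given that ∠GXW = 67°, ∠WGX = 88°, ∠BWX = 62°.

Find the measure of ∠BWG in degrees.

∠BWG = 37°

1. ∠BXW = 67°  [G on ray XB]
2. ∠BGW = 92°  [linear pair at G on XB]
3. ∠WBX = 51°  [△WXB]
4. ∠GBW = 51°  [G on ray BX]
5. ∠BWG = 37°  [△WGB]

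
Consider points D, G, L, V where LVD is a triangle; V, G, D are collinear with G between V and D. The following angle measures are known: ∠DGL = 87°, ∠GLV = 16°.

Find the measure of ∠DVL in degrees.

∠DVL = 71°

1. ∠LGV = 93°  [linear pair at G on VD]
2. ∠GVL = 71°  [△LVG]
3. ∠DVL = 71°  [G on ray VD]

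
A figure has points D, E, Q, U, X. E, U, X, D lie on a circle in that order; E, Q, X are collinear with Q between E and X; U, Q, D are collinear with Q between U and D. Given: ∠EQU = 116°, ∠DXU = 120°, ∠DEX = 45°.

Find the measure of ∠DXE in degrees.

1. ∠DQX = 116°  [vertical angles at Q]
2. ∠DUX = 45°  [same arc XD]
3. ∠UDX = 15°  [△UXD]
4. ∠DXE = 49°  [△XQD]

∠DXE = 49°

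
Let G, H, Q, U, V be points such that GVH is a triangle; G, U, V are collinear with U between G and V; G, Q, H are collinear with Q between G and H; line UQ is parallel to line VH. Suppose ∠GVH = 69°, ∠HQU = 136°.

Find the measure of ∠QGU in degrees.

1. ∠GUQ = 69°  [UQ∥VH, corresponding at U]
2. ∠GQU = 44°  [linear pair at Q on GH]
3. ∠QGU = 67°  [△GUQ]

∠QGU = 67°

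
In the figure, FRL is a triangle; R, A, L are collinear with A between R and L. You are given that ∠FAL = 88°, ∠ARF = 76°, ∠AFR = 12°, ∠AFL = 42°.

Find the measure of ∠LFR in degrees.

1. ∠ALF = 50°  [△FAL]
2. ∠FRL = 76°  [A on ray RL]
3. ∠FLR = 50°  [A on ray LR]
4. ∠LFR = 54°  [△FRL]

∠LFR = 54°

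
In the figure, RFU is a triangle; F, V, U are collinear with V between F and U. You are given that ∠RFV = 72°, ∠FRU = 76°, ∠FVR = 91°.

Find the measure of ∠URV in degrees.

1. ∠RFU = 72°  [V on ray FU]
2. ∠FUR = 32°  [△RFU]
3. ∠RVU = 89°  [linear pair at V on FU]
4. ∠RUV = 32°  [V on ray UF]
5. ∠URV = 59°  [△RVU]

∠URV = 59°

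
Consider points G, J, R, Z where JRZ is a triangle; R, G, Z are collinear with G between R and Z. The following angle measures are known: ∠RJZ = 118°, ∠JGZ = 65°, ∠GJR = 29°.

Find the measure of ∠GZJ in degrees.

∠GZJ = 26°

1. ∠JGR = 115°  [linear pair at G on RZ]
2. ∠GRJ = 36°  [△JRG]
3. ∠JRZ = 36°  [G on ray RZ]
4. ∠JZR = 26°  [△JRZ]
5. ∠GZJ = 26°  [G on ray ZR]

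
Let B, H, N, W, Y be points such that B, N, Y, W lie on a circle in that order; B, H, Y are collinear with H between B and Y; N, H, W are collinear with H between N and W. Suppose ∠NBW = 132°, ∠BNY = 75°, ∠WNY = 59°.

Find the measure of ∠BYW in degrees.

∠BYW = 16°

1. ∠BWY = 105°  [cyclic BNYW, opposite ∠N+∠W]
2. ∠WBY = 59°  [same arc YW]
3. ∠BYW = 16°  [△BYW]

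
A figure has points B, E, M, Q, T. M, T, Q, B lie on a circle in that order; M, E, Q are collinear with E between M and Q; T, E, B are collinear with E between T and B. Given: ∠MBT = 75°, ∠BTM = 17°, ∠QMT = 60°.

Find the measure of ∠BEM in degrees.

1. ∠BQM = 17°  [same arc MB]
2. ∠QBT = 60°  [same arc TQ]
3. ∠BEQ = 103°  [△QEB]
4. ∠BEM = 77°  [linear pair at E on MQ]

∠BEM = 77°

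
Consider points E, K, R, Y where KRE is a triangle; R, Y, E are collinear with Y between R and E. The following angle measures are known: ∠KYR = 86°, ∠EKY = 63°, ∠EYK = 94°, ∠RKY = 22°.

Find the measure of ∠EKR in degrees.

∠EKR = 85°

1. ∠KRY = 72°  [△KRY]
2. ∠KEY = 23°  [△KYE]
3. ∠ERK = 72°  [Y on ray RE]
4. ∠KER = 23°  [Y on ray ER]
5. ∠EKR = 85°  [△KRE]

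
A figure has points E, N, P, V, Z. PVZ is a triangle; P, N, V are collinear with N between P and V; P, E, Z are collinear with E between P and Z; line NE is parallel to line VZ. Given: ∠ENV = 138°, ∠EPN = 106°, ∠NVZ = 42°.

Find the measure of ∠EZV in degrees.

∠EZV = 32°

1. ∠ENP = 42°  [linear pair at N on PV]
2. ∠NEP = 32°  [△PNE]
3. ∠NEZ = 148°  [linear pair at E on PZ]
4. ∠EZV = 32°  [NE∥VZ, co-interior at Z–E]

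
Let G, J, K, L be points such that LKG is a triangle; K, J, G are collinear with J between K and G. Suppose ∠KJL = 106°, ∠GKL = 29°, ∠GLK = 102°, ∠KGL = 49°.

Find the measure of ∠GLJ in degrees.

∠GLJ = 57°

1. ∠GJL = 74°  [linear pair at J on KG]
2. ∠JGL = 49°  [J on ray GK]
3. ∠GLJ = 57°  [△LJG]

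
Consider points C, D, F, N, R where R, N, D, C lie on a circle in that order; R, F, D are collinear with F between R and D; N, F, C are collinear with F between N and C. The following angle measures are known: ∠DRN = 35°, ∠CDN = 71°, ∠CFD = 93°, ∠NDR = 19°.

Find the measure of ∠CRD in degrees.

1. ∠DCN = 35°  [same arc ND]
2. ∠CND = 74°  [△NDC]
3. ∠CRD = 74°  [same arc DC]

∠CRD = 74°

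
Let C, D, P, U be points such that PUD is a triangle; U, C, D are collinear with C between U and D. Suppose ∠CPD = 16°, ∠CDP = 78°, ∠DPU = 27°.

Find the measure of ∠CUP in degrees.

1. ∠PDU = 78°  [C on ray DU]
2. ∠DUP = 75°  [△PUD]
3. ∠CUP = 75°  [C on ray UD]

∠CUP = 75°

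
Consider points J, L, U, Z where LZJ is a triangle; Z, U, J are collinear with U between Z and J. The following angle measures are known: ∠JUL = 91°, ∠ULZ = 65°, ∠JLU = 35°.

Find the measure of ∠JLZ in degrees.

1. ∠LJU = 54°  [△LUJ]
2. ∠LUZ = 89°  [linear pair at U on ZJ]
3. ∠LZU = 26°  [△LZU]
4. ∠LJZ = 54°  [U on ray JZ]
5. ∠JZL = 26°  [U on ray ZJ]
6. ∠JLZ = 100°  [△LZJ]

∠JLZ = 100°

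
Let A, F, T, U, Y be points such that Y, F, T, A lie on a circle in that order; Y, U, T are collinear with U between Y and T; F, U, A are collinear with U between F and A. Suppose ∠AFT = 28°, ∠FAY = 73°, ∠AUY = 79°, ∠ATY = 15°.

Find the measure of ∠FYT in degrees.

1. ∠FUT = 79°  [vertical angles at U]
2. ∠AFY = 15°  [same arc YA]
3. ∠FUY = 101°  [linear pair at U on YT]
4. ∠FYT = 64°  [△YUF]

∠FYT = 64°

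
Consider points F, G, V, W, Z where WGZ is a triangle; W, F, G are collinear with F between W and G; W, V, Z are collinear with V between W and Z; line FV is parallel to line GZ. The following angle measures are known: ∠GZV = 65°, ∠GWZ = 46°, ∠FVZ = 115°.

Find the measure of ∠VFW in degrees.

1. ∠GZW = 65°  [V on ray ZW]
2. ∠WGZ = 69°  [△WGZ]
3. ∠VFW = 69°  [FV∥GZ, corresponding at F]

∠VFW = 69°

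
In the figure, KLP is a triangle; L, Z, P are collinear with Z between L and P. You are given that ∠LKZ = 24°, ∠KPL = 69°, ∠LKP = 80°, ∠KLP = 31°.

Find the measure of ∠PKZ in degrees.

∠PKZ = 56°

1. ∠KPZ = 69°  [Z on ray PL]
2. ∠KLZ = 31°  [Z on ray LP]
3. ∠KZL = 125°  [△KLZ]
4. ∠KZP = 55°  [linear pair at Z on LP]
5. ∠PKZ = 56°  [△KZP]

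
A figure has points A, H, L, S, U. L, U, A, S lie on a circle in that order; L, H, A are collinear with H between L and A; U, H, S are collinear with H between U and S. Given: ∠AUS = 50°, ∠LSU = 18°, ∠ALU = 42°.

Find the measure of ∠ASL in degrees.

∠ASL = 60°

1. ∠LAU = 18°  [same arc LU]
2. ∠AUL = 120°  [△LUA]
3. ∠ASL = 60°  [cyclic LUAS, opposite ∠U+∠S]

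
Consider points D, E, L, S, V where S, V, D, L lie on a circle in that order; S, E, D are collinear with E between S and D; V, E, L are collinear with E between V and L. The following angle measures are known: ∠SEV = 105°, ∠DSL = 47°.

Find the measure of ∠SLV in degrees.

1. ∠DEL = 105°  [vertical angles at E]
2. ∠LES = 75°  [linear pair at E on SD]
3. ∠SLV = 58°  [△SEL]

∠SLV = 58°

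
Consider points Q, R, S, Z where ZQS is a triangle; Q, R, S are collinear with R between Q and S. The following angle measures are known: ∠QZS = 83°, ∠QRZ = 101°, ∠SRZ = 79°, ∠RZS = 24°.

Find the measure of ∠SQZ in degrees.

∠SQZ = 20°

1. ∠RSZ = 77°  [△ZRS]
2. ∠QSZ = 77°  [R on ray SQ]
3. ∠SQZ = 20°  [△ZQS]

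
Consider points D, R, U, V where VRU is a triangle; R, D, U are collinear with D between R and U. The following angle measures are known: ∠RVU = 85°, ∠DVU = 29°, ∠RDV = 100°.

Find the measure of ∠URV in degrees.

∠URV = 24°

1. ∠UDV = 80°  [linear pair at D on RU]
2. ∠DUV = 71°  [△VDU]
3. ∠RUV = 71°  [D on ray UR]
4. ∠URV = 24°  [△VRU]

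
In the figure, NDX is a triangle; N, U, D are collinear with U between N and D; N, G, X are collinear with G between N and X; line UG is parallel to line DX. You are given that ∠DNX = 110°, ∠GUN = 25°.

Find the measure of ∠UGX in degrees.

∠UGX = 135°

1. ∠GNU = 110°  [U on ND, G on NX]
2. ∠NGU = 45°  [△NUG]
3. ∠UGX = 135°  [linear pair at G on NX]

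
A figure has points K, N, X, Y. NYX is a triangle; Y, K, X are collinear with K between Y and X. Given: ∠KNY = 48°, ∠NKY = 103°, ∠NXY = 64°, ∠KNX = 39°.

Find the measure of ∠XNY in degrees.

∠XNY = 87°

1. ∠KYN = 29°  [△NYK]
2. ∠NYX = 29°  [K on ray YX]
3. ∠XNY = 87°  [△NYX]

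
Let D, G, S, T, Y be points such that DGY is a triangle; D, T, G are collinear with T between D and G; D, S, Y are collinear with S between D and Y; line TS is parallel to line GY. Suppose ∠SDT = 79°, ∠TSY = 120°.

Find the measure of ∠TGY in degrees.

1. ∠DST = 60°  [linear pair at S on DY]
2. ∠DTS = 41°  [△DTS]
3. ∠GTS = 139°  [linear pair at T on DG]
4. ∠TGY = 41°  [TS∥GY, co-interior at G–T]

∠TGY = 41°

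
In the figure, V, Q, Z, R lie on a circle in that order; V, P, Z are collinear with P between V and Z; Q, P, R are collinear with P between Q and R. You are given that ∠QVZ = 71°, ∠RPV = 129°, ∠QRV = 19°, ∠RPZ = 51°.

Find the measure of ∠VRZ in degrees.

1. ∠QRZ = 71°  [same arc QZ]
2. ∠RVZ = 32°  [△VPR]
3. ∠RZV = 58°  [△ZPR]
4. ∠VRZ = 90°  [△VZR]

∠VRZ = 90°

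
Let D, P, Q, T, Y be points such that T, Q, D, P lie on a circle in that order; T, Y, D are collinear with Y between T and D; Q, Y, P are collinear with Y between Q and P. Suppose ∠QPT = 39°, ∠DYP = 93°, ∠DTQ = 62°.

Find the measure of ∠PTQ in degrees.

∠PTQ = 116°

1. ∠QYT = 93°  [vertical angles at Y]
2. ∠PQT = 25°  [△TYQ]
3. ∠PTQ = 116°  [△TQP]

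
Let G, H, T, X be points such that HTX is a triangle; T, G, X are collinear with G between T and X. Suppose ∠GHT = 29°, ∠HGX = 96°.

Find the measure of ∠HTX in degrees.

∠HTX = 67°

1. ∠HGT = 84°  [linear pair at G on TX]
2. ∠GTH = 67°  [△HTG]
3. ∠HTX = 67°  [G on ray TX]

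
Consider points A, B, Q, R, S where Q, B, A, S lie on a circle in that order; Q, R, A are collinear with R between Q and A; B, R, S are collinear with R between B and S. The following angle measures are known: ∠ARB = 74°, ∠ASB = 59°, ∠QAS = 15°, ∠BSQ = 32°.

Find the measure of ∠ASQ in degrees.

∠ASQ = 91°

1. ∠QRS = 74°  [vertical angles at R]
2. ∠AQS = 74°  [△QRS]
3. ∠ASQ = 91°  [△QAS]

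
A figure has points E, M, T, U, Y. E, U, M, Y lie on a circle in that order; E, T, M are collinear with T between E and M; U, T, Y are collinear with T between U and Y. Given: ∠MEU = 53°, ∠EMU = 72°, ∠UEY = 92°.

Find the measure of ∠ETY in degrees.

1. ∠MYU = 53°  [same arc UM]
2. ∠EYU = 72°  [same arc EU]
3. ∠UMY = 88°  [cyclic EUMY, opposite ∠E+∠M]
4. ∠MUY = 39°  [△UMY]
5. ∠MEY = 39°  [same arc MY]
6. ∠ETY = 69°  [△ETY]

∠ETY = 69°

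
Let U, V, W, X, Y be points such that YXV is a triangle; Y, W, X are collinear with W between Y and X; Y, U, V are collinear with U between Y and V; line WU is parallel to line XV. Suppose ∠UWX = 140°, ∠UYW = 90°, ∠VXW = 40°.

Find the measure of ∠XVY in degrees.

∠XVY = 50°

1. ∠UWY = 40°  [linear pair at W on YX]
2. ∠WUY = 50°  [△YWU]
3. ∠XVY = 50°  [WU∥XV, corresponding at U]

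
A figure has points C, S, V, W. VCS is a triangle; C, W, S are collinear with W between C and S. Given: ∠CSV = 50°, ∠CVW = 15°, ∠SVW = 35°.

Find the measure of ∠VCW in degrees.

∠VCW = 80°

1. ∠VSW = 50°  [W on ray SC]
2. ∠SWV = 95°  [△VWS]
3. ∠CWV = 85°  [linear pair at W on CS]
4. ∠VCW = 80°  [△VCW]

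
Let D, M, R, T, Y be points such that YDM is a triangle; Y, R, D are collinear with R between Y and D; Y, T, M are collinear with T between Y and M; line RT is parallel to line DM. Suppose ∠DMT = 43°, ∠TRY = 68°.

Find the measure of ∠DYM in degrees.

∠DYM = 69°

1. ∠DMY = 43°  [T on ray MY]
2. ∠MDY = 68°  [RT∥DM, corresponding at R]
3. ∠DYM = 69°  [△YDM]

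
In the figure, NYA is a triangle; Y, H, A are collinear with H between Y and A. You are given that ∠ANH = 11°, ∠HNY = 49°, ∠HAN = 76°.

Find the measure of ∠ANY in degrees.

∠ANY = 60°

1. ∠AHN = 93°  [△NHA]
2. ∠NAY = 76°  [H on ray AY]
3. ∠NHY = 87°  [linear pair at H on YA]
4. ∠HYN = 44°  [△NYH]
5. ∠AYN = 44°  [H on ray YA]
6. ∠ANY = 60°  [△NYA]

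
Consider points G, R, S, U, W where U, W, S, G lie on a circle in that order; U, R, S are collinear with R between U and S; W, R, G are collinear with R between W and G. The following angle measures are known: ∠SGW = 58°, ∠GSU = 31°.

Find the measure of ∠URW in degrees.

1. ∠SUW = 58°  [same arc WS]
2. ∠GWU = 31°  [same arc UG]
3. ∠URW = 91°  [△URW]

∠URW = 91°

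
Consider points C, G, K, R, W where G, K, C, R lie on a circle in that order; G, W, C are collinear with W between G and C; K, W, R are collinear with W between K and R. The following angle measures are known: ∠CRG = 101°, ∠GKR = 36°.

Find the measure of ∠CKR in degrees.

∠CKR = 43°

1. ∠GCR = 36°  [same arc GR]
2. ∠CGR = 43°  [△GCR]
3. ∠CKR = 43°  [same arc CR]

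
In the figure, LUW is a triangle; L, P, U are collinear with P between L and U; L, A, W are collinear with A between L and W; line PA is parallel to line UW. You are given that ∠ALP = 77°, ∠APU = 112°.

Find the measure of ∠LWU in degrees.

∠LWU = 35°

1. ∠APL = 68°  [linear pair at P on LU]
2. ∠LAP = 35°  [△LPA]
3. ∠LWU = 35°  [PA∥UW, corresponding at A]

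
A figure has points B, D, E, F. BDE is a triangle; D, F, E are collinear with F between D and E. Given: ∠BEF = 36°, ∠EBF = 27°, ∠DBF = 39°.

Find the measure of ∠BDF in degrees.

∠BDF = 78°

1. ∠BFE = 117°  [△BFE]
2. ∠BFD = 63°  [linear pair at F on DE]
3. ∠BDF = 78°  [△BDF]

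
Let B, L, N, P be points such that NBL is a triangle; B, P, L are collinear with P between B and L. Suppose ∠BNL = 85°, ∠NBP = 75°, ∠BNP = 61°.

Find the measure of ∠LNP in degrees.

∠LNP = 24°

1. ∠BPN = 44°  [△NBP]
2. ∠LBN = 75°  [P on ray BL]
3. ∠LPN = 136°  [linear pair at P on BL]
4. ∠BLN = 20°  [△NBL]
5. ∠NLP = 20°  [P on ray LB]
6. ∠LNP = 24°  [△NPL]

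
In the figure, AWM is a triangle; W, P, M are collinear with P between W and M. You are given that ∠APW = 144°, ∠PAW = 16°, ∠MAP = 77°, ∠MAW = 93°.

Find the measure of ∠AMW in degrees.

∠AMW = 67°

1. ∠APM = 36°  [linear pair at P on WM]
2. ∠AMP = 67°  [△APM]
3. ∠AMW = 67°  [P on ray MW]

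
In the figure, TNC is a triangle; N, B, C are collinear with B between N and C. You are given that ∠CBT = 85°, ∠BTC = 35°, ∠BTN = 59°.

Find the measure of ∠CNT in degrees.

∠CNT = 26°

1. ∠NBT = 95°  [linear pair at B on NC]
2. ∠BNT = 26°  [△TNB]
3. ∠CNT = 26°  [B on ray NC]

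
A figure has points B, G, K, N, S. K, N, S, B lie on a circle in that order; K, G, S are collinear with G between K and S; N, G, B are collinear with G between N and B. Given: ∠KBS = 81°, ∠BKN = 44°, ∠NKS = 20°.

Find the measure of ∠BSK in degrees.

∠BSK = 75°

1. ∠BSN = 136°  [cyclic KNSB, opposite ∠K+∠S]
2. ∠NBS = 20°  [same arc NS]
3. ∠BNS = 24°  [△NSB]
4. ∠BKS = 24°  [same arc SB]
5. ∠BSK = 75°  [△KSB]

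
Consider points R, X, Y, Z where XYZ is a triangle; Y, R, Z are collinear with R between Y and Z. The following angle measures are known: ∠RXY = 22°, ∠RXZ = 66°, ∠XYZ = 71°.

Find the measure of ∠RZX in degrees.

∠RZX = 21°

1. ∠RYX = 71°  [R on ray YZ]
2. ∠XRY = 87°  [△XYR]
3. ∠XRZ = 93°  [linear pair at R on YZ]
4. ∠RZX = 21°  [△XRZ]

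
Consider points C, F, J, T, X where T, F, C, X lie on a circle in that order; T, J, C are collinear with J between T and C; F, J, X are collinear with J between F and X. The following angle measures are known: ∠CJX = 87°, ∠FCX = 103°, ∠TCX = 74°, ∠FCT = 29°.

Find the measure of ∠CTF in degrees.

1. ∠FJT = 87°  [vertical angles at J]
2. ∠TFX = 74°  [same arc TX]
3. ∠CTF = 19°  [△TJF]

∠CTF = 19°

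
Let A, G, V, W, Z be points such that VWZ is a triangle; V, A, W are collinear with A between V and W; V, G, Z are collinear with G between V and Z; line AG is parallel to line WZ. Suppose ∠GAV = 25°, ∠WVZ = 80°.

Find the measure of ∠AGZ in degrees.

∠AGZ = 105°

1. ∠VWZ = 25°  [AG∥WZ, corresponding at A]
2. ∠VZW = 75°  [△VWZ]
3. ∠AGV = 75°  [AG∥WZ, corresponding at G]
4. ∠AGZ = 105°  [linear pair at G on VZ]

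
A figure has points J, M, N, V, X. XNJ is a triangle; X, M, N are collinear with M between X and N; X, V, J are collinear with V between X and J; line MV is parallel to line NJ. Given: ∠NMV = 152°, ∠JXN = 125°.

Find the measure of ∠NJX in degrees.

1. ∠VMX = 28°  [linear pair at M on XN]
2. ∠MXV = 125°  [M on XN, V on XJ]
3. ∠MVX = 27°  [△XMV]
4. ∠NJX = 27°  [MV∥NJ, corresponding at V]

∠NJX = 27°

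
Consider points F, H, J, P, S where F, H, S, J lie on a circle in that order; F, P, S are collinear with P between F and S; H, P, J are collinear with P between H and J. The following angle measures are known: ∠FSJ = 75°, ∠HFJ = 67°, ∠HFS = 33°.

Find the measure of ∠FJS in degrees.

∠FJS = 71°

1. ∠HSJ = 113°  [cyclic FHSJ, opposite ∠F+∠S]
2. ∠HJS = 33°  [same arc HS]
3. ∠JHS = 34°  [△HSJ]
4. ∠JFS = 34°  [same arc SJ]
5. ∠FJS = 71°  [△FSJ]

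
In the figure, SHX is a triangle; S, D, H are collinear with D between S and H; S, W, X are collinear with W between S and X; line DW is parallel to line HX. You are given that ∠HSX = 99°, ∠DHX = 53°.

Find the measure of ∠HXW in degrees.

1. ∠SHX = 53°  [D on ray HS]
2. ∠HXS = 28°  [△SHX]
3. ∠HXW = 28°  [W on ray XS]

∠HXW = 28°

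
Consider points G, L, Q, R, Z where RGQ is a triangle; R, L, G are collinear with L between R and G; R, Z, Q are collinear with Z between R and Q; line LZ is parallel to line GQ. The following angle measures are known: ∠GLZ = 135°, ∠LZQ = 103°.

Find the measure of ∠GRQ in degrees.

1. ∠RLZ = 45°  [linear pair at L on RG]
2. ∠LZR = 77°  [linear pair at Z on RQ]
3. ∠LRZ = 58°  [△RLZ]
4. ∠GRQ = 58°  [L on RG, Z on RQ]

∠GRQ = 58°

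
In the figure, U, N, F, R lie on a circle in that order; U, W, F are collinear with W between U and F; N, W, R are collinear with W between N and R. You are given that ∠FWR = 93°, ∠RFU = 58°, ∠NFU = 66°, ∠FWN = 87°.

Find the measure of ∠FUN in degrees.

∠FUN = 29°

1. ∠NWU = 93°  [vertical angles at W]
2. ∠RNU = 58°  [same arc UR]
3. ∠FUN = 29°  [△UWN]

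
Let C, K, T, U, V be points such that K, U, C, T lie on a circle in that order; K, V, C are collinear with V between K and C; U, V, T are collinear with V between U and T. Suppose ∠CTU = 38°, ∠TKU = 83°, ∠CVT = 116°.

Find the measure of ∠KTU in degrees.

1. ∠CKU = 38°  [same arc UC]
2. ∠KVU = 116°  [vertical angles at V]
3. ∠KUT = 26°  [△KVU]
4. ∠KTU = 71°  [△KUT]

∠KTU = 71°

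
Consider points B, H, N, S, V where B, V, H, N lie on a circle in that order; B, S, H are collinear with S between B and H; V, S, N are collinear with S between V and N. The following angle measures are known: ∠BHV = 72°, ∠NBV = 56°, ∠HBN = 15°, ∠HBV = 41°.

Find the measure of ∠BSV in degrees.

∠BSV = 87°

1. ∠BNV = 72°  [same arc BV]
2. ∠BVN = 52°  [△BVN]
3. ∠BSV = 87°  [△BSV]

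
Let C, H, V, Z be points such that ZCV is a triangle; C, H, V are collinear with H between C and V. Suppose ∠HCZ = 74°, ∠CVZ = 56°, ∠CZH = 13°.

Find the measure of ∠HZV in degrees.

1. ∠CHZ = 93°  [△ZCH]
2. ∠HVZ = 56°  [H on ray VC]
3. ∠VHZ = 87°  [linear pair at H on CV]
4. ∠HZV = 37°  [△ZHV]

∠HZV = 37°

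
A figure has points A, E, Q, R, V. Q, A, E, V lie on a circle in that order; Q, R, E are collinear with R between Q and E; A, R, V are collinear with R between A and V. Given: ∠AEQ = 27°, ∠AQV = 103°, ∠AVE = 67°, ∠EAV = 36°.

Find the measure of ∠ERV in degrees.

∠ERV = 63°

1. ∠AVQ = 27°  [same arc QA]
2. ∠EQV = 36°  [same arc EV]
3. ∠QRV = 117°  [△QRV]
4. ∠ERV = 63°  [linear pair at R on QE]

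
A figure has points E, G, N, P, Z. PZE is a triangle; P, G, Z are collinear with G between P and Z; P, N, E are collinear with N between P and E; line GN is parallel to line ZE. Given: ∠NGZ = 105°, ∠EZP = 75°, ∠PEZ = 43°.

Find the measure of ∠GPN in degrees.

1. ∠NGP = 75°  [linear pair at G on PZ]
2. ∠GNP = 43°  [GN∥ZE, corresponding at N]
3. ∠GPN = 62°  [△PGN]

∠GPN = 62°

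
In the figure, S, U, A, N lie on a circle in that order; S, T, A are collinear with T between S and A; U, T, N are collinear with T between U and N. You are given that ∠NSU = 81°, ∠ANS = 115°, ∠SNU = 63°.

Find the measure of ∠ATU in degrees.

∠ATU = 88°

1. ∠NUS = 36°  [△SUN]
2. ∠AUS = 65°  [cyclic SUAN, opposite ∠U+∠N]
3. ∠SAU = 63°  [same arc SU]
4. ∠ASU = 52°  [△SUA]
5. ∠STU = 92°  [△STU]
6. ∠ATU = 88°  [linear pair at T on SA]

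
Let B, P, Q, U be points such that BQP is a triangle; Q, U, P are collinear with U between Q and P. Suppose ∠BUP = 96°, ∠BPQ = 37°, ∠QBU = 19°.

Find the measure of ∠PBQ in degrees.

1. ∠BUQ = 84°  [linear pair at U on QP]
2. ∠BQU = 77°  [△BQU]
3. ∠BQP = 77°  [U on ray QP]
4. ∠PBQ = 66°  [△BQP]

∠PBQ = 66°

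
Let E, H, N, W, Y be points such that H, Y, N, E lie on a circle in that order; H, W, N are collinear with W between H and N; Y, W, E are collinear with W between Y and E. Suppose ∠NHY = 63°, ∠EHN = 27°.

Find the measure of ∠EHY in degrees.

1. ∠NEY = 63°  [same arc YN]
2. ∠EYN = 27°  [same arc NE]
3. ∠ENY = 90°  [△YNE]
4. ∠EHY = 90°  [cyclic HYNE, opposite ∠H+∠N]

∠EHY = 90°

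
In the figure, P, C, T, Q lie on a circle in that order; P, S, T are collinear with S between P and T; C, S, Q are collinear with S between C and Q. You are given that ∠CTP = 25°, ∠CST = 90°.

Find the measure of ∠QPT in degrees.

∠QPT = 65°

1. ∠CQP = 25°  [same arc PC]
2. ∠PSQ = 90°  [vertical angles at S]
3. ∠QPT = 65°  [△PSQ]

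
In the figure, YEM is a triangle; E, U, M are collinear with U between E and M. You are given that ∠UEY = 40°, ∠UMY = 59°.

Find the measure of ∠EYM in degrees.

1. ∠MEY = 40°  [U on ray EM]
2. ∠EMY = 59°  [U on ray ME]
3. ∠EYM = 81°  [△YEM]

∠EYM = 81°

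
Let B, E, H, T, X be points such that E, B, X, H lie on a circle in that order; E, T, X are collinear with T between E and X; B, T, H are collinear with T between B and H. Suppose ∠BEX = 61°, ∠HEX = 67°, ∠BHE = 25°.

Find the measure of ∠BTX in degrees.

1. ∠HBX = 67°  [same arc XH]
2. ∠BXE = 25°  [same arc EB]
3. ∠BTX = 88°  [△BTX]

∠BTX = 88°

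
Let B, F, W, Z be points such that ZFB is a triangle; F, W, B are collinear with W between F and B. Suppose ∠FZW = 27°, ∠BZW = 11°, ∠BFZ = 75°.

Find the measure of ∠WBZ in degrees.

1. ∠WFZ = 75°  [W on ray FB]
2. ∠FWZ = 78°  [△ZFW]
3. ∠BWZ = 102°  [linear pair at W on FB]
4. ∠WBZ = 67°  [△ZWB]

∠WBZ = 67°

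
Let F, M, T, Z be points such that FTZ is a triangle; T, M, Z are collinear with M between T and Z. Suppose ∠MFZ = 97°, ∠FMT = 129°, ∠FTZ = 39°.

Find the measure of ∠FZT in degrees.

1. ∠FMZ = 51°  [linear pair at M on TZ]
2. ∠FZM = 32°  [△FMZ]
3. ∠FZT = 32°  [M on ray ZT]

∠FZT = 32°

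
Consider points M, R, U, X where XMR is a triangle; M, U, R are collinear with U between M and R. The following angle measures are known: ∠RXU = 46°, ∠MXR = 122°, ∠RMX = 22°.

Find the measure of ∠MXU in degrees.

1. ∠MRX = 36°  [△XMR]
2. ∠UMX = 22°  [U on ray MR]
3. ∠URX = 36°  [U on ray RM]
4. ∠RUX = 98°  [△XUR]
5. ∠MUX = 82°  [linear pair at U on MR]
6. ∠MXU = 76°  [△XMU]

∠MXU = 76°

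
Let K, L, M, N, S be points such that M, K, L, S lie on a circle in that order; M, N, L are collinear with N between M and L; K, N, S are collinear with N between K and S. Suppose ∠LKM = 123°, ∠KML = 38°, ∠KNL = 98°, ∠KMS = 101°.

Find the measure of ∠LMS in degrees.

1. ∠KLM = 19°  [△MKL]
2. ∠MNS = 98°  [vertical angles at N]
3. ∠KSM = 19°  [same arc MK]
4. ∠LMS = 63°  [△MNS]

∠LMS = 63°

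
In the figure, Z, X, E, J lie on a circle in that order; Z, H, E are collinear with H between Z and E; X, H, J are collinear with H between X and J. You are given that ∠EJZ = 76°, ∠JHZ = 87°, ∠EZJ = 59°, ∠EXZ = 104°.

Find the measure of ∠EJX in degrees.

1. ∠JEZ = 45°  [△ZEJ]
2. ∠EHJ = 93°  [linear pair at H on ZE]
3. ∠EJX = 42°  [△EHJ]

∠EJX = 42°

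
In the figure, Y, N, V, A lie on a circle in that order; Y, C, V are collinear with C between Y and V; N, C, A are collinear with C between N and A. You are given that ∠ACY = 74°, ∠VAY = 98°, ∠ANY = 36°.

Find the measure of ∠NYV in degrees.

∠NYV = 38°

1. ∠NCV = 74°  [vertical angles at C]
2. ∠NCY = 106°  [linear pair at C on YV]
3. ∠NYV = 38°  [△YCN]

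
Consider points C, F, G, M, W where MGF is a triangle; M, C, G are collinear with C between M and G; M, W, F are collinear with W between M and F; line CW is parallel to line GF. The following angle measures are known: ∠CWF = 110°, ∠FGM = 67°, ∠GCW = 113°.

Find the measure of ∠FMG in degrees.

∠FMG = 43°

1. ∠CWM = 70°  [linear pair at W on MF]
2. ∠MCW = 67°  [CW∥GF, corresponding at C]
3. ∠CMW = 43°  [△MCW]
4. ∠FMG = 43°  [C on MG, W on MF]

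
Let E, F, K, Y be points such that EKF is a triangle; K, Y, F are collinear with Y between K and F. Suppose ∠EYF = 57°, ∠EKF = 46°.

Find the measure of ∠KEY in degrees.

∠KEY = 11°

1. ∠EYK = 123°  [linear pair at Y on KF]
2. ∠EKY = 46°  [Y on ray KF]
3. ∠KEY = 11°  [△EKY]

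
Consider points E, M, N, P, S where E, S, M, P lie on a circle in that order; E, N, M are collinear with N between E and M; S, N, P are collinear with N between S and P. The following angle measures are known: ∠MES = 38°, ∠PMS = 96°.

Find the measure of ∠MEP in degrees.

1. ∠MPS = 38°  [same arc SM]
2. ∠MSP = 46°  [△SMP]
3. ∠MEP = 46°  [same arc MP]

∠MEP = 46°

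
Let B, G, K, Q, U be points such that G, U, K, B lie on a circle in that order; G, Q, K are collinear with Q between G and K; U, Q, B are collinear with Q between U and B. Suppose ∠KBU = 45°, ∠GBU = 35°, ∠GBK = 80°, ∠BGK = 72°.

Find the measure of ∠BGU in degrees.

1. ∠BKG = 28°  [△GKB]
2. ∠BUG = 28°  [same arc GB]
3. ∠BGU = 117°  [△GUB]

∠BGU = 117°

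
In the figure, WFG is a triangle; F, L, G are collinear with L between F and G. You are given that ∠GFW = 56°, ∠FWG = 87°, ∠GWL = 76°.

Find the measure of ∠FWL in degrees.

∠FWL = 11°

1. ∠FGW = 37°  [△WFG]
2. ∠LFW = 56°  [L on ray FG]
3. ∠LGW = 37°  [L on ray GF]
4. ∠GLW = 67°  [△WLG]
5. ∠FLW = 113°  [linear pair at L on FG]
6. ∠FWL = 11°  [△WFL]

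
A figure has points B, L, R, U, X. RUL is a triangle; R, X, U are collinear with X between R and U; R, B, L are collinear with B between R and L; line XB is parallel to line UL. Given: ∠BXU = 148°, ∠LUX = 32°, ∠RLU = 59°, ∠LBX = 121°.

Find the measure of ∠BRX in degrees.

∠BRX = 89°

1. ∠BXR = 32°  [linear pair at X on RU]
2. ∠RBX = 59°  [XB∥UL, corresponding at B]
3. ∠BRX = 89°  [△RXB]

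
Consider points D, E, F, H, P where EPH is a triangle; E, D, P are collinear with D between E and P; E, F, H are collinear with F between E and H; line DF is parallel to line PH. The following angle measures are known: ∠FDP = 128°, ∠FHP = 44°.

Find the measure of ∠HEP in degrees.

∠HEP = 84°

1. ∠EDF = 52°  [linear pair at D on EP]
2. ∠EHP = 44°  [F on ray HE]
3. ∠EPH = 52°  [DF∥PH, corresponding at D]
4. ∠HEP = 84°  [△EPH]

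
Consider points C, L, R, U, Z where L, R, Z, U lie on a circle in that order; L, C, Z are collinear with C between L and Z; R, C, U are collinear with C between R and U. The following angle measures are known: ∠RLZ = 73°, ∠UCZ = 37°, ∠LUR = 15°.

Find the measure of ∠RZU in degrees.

1. ∠RUZ = 73°  [same arc RZ]
2. ∠LCR = 37°  [vertical angles at C]
3. ∠LZR = 15°  [same arc LR]
4. ∠RCZ = 143°  [linear pair at C on LZ]
5. ∠URZ = 22°  [△RCZ]
6. ∠RZU = 85°  [△RZU]

∠RZU = 85°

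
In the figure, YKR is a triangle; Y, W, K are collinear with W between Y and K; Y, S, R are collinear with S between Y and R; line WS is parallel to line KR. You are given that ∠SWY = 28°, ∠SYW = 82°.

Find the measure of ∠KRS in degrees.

1. ∠WSY = 70°  [△YWS]
2. ∠RSW = 110°  [linear pair at S on YR]
3. ∠KRS = 70°  [WS∥KR, co-interior at R–S]

∠KRS = 70°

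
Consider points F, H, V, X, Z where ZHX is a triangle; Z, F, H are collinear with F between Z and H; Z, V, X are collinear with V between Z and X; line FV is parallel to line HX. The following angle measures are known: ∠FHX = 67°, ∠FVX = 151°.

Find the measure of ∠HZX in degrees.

∠HZX = 84°

1. ∠XHZ = 67°  [F on ray HZ]
2. ∠FVZ = 29°  [linear pair at V on ZX]
3. ∠VFZ = 67°  [FV∥HX, corresponding at F]
4. ∠FZV = 84°  [△ZFV]
5. ∠HZX = 84°  [F on ZH, V on ZX]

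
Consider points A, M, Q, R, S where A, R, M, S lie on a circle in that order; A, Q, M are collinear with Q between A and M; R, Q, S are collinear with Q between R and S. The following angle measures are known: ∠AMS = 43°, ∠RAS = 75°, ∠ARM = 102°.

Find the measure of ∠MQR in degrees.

1. ∠ARS = 43°  [same arc AS]
2. ∠ASR = 62°  [△ARS]
3. ∠ASM = 78°  [cyclic ARMS, opposite ∠R+∠S]
4. ∠AMR = 62°  [same arc AR]
5. ∠MAS = 59°  [△AMS]
6. ∠MRS = 59°  [same arc MS]
7. ∠MQR = 59°  [△RQM]

∠MQR = 59°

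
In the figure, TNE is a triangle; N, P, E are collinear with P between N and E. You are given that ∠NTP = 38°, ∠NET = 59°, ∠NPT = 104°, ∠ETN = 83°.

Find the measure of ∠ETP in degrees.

1. ∠PET = 59°  [P on ray EN]
2. ∠EPT = 76°  [linear pair at P on NE]
3. ∠ETP = 45°  [△TPE]

∠ETP = 45°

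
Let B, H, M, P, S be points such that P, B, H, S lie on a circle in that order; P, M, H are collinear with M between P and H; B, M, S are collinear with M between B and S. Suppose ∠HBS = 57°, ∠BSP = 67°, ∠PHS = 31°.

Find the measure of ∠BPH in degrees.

1. ∠HPS = 57°  [same arc HS]
2. ∠BHP = 67°  [same arc PB]
3. ∠HSP = 92°  [△PHS]
4. ∠HBP = 88°  [cyclic PBHS, opposite ∠B+∠S]
5. ∠BPH = 25°  [△PBH]

∠BPH = 25°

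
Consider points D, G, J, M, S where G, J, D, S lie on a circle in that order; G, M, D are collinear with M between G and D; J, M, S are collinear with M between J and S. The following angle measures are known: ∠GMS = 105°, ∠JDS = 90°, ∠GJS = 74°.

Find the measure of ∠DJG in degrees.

∠DJG = 133°

1. ∠DMJ = 105°  [vertical angles at M]
2. ∠JGS = 90°  [cyclic GJDS, opposite ∠G+∠D]
3. ∠GSJ = 16°  [△GJS]
4. ∠GMJ = 75°  [linear pair at M on GD]
5. ∠GDJ = 16°  [same arc GJ]
6. ∠DGJ = 31°  [△GMJ]
7. ∠DJG = 133°  [△GJD]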